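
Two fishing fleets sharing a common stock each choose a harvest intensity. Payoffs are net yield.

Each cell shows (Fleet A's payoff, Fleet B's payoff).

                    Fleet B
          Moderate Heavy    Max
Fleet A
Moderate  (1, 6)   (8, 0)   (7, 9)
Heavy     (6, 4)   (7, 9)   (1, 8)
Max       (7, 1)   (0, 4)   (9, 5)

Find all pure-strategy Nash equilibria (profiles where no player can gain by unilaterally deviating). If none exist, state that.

Pure NE: (Max, Max)

Fleet A against Moderate: payoffs 1, 6, 7 → best response Max.
Fleet A against Heavy: payoffs 8, 7, 0 → best response Moderate.
Fleet A against Max: payoffs 7, 1, 9 → best response Max.
Fleet B against Moderate: payoffs 6, 0, 9 → best response Max.
Fleet B against Heavy: payoffs 4, 9, 8 → best response Heavy.
Fleet B against Max: payoffs 1, 4, 5 → best response Max.
Mutual best responses: (Max, Max).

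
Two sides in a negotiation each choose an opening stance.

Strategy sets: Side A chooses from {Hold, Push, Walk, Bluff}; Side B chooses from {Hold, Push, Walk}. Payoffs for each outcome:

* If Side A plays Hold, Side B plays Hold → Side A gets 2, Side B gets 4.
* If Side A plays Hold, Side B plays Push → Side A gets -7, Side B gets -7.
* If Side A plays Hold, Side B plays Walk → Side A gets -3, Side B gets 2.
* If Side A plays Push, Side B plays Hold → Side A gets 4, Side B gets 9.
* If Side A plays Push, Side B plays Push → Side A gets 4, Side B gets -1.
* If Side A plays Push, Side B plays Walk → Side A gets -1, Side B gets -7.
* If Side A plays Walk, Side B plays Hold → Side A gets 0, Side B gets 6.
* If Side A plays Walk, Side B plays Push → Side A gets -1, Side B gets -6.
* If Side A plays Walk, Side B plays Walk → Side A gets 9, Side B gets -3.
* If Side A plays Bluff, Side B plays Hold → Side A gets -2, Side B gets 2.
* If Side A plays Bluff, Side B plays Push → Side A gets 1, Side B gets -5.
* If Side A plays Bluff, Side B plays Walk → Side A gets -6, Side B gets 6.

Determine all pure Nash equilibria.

For each player, find the best response to each opponent profile; mutual best responses are the pure NE.
Side A against Hold: payoffs 2, 4, 0, -2 → best response Push.
Side A against Push: payoffs -7, 4, -1, 1 → best response Push.
Side A against Walk: payoffs -3, -1, 9, -6 → best response Walk.
Side B against Hold: payoffs 4, -7, 2 → best response Hold.
Side B against Push: payoffs 9, -1, -7 → best response Hold.
Side B against Walk: payoffs 6, -6, -3 → best response Hold.
Side B against Bluff: payoffs 2, -5, 6 → best response Walk.
Mutual best responses: (Push, Hold).

(Push, Hold)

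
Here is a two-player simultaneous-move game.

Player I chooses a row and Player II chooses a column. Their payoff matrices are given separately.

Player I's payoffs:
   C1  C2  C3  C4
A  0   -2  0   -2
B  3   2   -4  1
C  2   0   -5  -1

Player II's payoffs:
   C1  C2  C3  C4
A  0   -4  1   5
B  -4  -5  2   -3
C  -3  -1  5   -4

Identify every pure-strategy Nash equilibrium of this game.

This game has no pure Nash equilibrium.

Check each profile: it is a Nash equilibrium iff no player can strictly gain by switching unilaterally.
(A, C1): Player I can switch to B (0 → 3). Not NE.
(A, C2): Player I can switch to B (-2 → 2). Not NE.
(A, C3): Player II can switch to C4 (1 → 5). Not NE.
(A, C4): Player I can switch to B (-2 → 1). Not NE.
(B, C1): Player II can switch to C3 (-4 → 2). Not NE.
(B, C2): Player II can switch to C1 (-5 → -4). Not NE.
(B, C3): Player I can switch to A (-4 → 0). Not NE.
(B, C4): Player II can switch to C3 (-3 → 2). Not NE.
(C, C1): Player I can switch to B (2 → 3). Not NE.
(C, C2): Player I can switch to B (0 → 2). Not NE.
(C, C3): Player I can switch to A (-5 → 0). Not NE.
(C, C4): Player I can switch to B (-1 → 1). Not NE.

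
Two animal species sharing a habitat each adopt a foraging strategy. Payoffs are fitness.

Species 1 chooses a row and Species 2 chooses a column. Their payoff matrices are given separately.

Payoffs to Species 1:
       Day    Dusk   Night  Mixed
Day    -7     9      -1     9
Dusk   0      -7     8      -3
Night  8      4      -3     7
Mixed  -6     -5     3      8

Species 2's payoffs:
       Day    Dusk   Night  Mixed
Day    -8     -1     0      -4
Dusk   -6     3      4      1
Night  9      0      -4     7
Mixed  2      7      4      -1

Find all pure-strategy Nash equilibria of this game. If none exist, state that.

The pure Nash equilibria are (Dusk, Night) and (Night, Day).

(Day, Day): Species 1 can switch to Dusk (-7 → 0). Not NE.
(Day, Dusk): Species 2 can switch to Night (-1 → 0). Not NE.
(Day, Night): Species 1 can switch to Dusk (-1 → 8). Not NE.
(Day, Mixed): Species 2 can switch to Dusk (-4 → -1). Not NE.
(Dusk, Day): Species 1 can switch to Night (0 → 8). Not NE.
(Dusk, Dusk): Species 1 can switch to Day (-7 → 9). Not NE.
(Dusk, Night): Species 1 gets 8, best alternative 3; Species 2 gets 4, best alternative 3. No profitable deviation — NE.
(Dusk, Mixed): Species 1 can switch to Day (-3 → 9). Not NE.
(Night, Day): Species 1 gets 8, best alternative 0; Species 2 gets 9, best alternative 7. No profitable deviation — NE.
(Night, Dusk): Species 1 can switch to Day (4 → 9). Not NE.
(The remaining 6 profiles each have a profitable deviation by the same check.)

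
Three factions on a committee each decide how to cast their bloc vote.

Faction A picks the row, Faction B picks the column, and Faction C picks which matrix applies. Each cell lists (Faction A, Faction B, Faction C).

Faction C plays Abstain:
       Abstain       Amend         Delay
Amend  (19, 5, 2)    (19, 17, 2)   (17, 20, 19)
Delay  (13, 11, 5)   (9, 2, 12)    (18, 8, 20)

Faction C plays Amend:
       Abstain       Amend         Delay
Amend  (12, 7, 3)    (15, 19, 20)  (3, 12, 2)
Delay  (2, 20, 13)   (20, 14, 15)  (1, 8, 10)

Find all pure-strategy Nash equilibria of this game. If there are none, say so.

Faction A against (Abstain, Abstain): payoffs 19, 13 → best response Amend.
Faction A against (Abstain, Amend): payoffs 12, 2 → best response Amend.
Faction A against (Amend, Abstain): payoffs 19, 9 → best response Amend.
Faction A against (Amend, Amend): payoffs 15, 20 → best response Delay.
Faction A against (Delay, Abstain): payoffs 17, 18 → best response Delay.
Faction A against (Delay, Amend): payoffs 3, 1 → best response Amend.
Faction B against (Amend, Abstain): payoffs 5, 17, 20 → best response Delay.
Faction B against (Amend, Amend): payoffs 7, 19, 12 → best response Amend.
Faction B against (Delay, Abstain): payoffs 11, 2, 8 → best response Abstain.
Faction B against (Delay, Amend): payoffs 20, 14, 8 → best response Abstain.
Faction C against (Amend, Abstain): payoffs 2, 3 → best response Amend.
Faction C against (Amend, Amend): payoffs 2, 20 → best response Amend.
Faction C against (Amend, Delay): payoffs 19, 2 → best response Abstain.
Faction C against (Delay, Abstain): payoffs 5, 13 → best response Amend.
Faction C against (Delay, Amend): payoffs 12, 15 → best response Amend.
Faction C against (Delay, Delay): payoffs 20, 10 → best response Abstain.
No profile is a mutual best response for all players.

There is no pure-strategy Nash equilibrium.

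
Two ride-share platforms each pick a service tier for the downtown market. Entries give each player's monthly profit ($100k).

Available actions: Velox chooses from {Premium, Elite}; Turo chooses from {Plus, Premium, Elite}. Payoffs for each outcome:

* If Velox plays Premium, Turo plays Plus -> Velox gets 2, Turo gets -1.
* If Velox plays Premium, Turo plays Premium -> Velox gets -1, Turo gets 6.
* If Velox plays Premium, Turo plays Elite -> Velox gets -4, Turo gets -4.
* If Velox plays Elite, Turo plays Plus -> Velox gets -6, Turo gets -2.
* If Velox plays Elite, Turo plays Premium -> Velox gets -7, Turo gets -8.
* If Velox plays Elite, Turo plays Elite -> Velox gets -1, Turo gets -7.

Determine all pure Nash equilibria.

(Premium, Premium)

Velox against Plus: payoffs 2, -6 → best response Premium.
Velox against Premium: payoffs -1, -7 → best response Premium.
Velox against Elite: payoffs -4, -1 → best response Elite.
Turo against Premium: payoffs -1, 6, -4 → best response Premium.
Turo against Elite: payoffs -2, -8, -7 → best response Plus.
Mutual best responses: (Premium, Premium).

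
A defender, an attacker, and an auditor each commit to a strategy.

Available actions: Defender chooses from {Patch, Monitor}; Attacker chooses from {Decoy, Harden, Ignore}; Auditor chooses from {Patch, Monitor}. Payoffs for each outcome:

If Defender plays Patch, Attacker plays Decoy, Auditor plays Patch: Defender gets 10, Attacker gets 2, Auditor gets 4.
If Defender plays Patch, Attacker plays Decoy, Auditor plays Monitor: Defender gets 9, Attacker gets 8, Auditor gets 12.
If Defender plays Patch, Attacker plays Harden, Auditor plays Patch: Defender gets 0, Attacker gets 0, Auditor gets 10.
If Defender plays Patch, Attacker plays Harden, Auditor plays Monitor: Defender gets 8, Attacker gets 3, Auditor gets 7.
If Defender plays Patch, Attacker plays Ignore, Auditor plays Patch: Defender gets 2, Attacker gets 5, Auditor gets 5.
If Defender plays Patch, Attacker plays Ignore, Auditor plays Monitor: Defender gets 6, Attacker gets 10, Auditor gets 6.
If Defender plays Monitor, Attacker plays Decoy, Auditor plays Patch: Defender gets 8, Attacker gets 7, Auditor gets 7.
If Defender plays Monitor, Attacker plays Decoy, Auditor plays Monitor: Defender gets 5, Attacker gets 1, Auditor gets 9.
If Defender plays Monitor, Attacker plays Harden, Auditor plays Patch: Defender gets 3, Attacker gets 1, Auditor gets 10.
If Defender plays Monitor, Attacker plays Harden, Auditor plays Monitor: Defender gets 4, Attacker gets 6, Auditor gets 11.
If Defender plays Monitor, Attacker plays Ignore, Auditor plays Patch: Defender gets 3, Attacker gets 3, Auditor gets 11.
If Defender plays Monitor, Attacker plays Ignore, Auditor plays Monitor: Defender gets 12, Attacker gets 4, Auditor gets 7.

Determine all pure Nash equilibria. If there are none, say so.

(Patch, Decoy, Patch): Attacker can switch to Ignore (2 → 5). Not NE.
(Patch, Decoy, Monitor): Attacker can switch to Ignore (8 → 10). Not NE.
(Patch, Harden, Patch): Defender can switch to Monitor (0 → 3). Not NE.
(Patch, Harden, Monitor): Attacker can switch to Decoy (3 → 8). Not NE.
(Patch, Ignore, Patch): Defender can switch to Monitor (2 → 3). Not NE.
(Patch, Ignore, Monitor): Defender can switch to Monitor (6 → 12). Not NE.
(Monitor, Decoy, Patch): Defender can switch to Patch (8 → 10). Not NE.
(Monitor, Decoy, Monitor): Defender can switch to Patch (5 → 9). Not NE.
(Monitor, Harden, Patch): Attacker can switch to Decoy (1 → 7). Not NE.
(Monitor, Harden, Monitor): Defender can switch to Patch (4 → 8). Not NE.
(Monitor, Ignore, Patch): Attacker can switch to Decoy (3 → 7). Not NE.
(Monitor, Ignore, Monitor): Attacker can switch to Harden (4 → 6). Not NE.

none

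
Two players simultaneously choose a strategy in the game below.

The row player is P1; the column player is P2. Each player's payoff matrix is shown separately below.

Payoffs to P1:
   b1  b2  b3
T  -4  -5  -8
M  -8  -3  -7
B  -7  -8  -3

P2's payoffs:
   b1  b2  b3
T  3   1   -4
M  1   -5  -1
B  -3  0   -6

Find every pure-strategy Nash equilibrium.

(T, b1)

P1 against b1: payoffs -4, -8, -7 → best response T.
P1 against b2: payoffs -5, -3, -8 → best response M.
P1 against b3: payoffs -8, -7, -3 → best response B.
P2 against T: payoffs 3, 1, -4 → best response b1.
P2 against M: payoffs 1, -5, -1 → best response b1.
P2 against B: payoffs -3, 0, -6 → best response b2.
Mutual best responses: (T, b1).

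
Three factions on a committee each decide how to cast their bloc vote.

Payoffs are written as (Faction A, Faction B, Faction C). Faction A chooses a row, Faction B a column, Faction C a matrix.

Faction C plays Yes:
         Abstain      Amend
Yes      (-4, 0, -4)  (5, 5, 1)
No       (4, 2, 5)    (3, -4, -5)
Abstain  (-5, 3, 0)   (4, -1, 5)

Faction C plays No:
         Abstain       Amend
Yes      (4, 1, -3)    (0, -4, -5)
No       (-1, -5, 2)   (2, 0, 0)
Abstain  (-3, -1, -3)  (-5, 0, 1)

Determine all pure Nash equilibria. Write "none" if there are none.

(Yes, Abstain, No); (Yes, Amend, Yes); (No, Abstain, Yes); (No, Amend, No)

(Yes, Abstain, Yes): Faction A can switch to No (-4 → 4). Not NE.
(Yes, Abstain, No): Faction A gets 4, best alternative -1; Faction B gets 1, best alternative -4; Faction C gets -3, best alternative -4. No profitable deviation — NE.
(Yes, Amend, Yes): Faction A gets 5, best alternative 4; Faction B gets 5, best alternative 0; Faction C gets 1, best alternative -5. No profitable deviation — NE.
(Yes, Amend, No): Faction A can switch to No (0 → 2). Not NE.
(No, Abstain, Yes): Faction A gets 4, best alternative -4; Faction B gets 2, best alternative -4; Faction C gets 5, best alternative 2. No profitable deviation — NE.
(No, Abstain, No): Faction A can switch to Yes (-1 → 4). Not NE.
(No, Amend, Yes): Faction A can switch to Yes (3 → 5). Not NE.
(No, Amend, No): Faction A gets 2, best alternative 0; Faction B gets 0, best alternative -5; Faction C gets 0, best alternative -5. No profitable deviation — NE.
(Abstain, Abstain, Yes): Faction A can switch to Yes (-5 → -4). Not NE.
(Abstain, Abstain, No): Faction A can switch to Yes (-3 → 4). Not NE.
(Abstain, Amend, Yes): Faction A can switch to Yes (4 → 5). Not NE.
(Abstain, Amend, No): Faction A can switch to Yes (-5 → 0). Not NE.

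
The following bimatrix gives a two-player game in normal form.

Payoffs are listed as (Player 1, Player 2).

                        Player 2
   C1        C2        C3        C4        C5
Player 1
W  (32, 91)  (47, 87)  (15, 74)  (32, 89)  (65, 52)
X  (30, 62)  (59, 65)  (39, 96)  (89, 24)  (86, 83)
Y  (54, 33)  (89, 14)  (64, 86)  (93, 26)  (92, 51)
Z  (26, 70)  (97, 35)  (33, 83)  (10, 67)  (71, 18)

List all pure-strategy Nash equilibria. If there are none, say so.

The unique pure-strategy Nash equilibrium is (Y, C3).

Player 1 against C1: payoffs 32, 30, 54, 26 → best response Y.
Player 1 against C2: payoffs 47, 59, 89, 97 → best response Z.
Player 1 against C3: payoffs 15, 39, 64, 33 → best response Y.
Player 1 against C4: payoffs 32, 89, 93, 10 → best response Y.
Player 1 against C5: payoffs 65, 86, 92, 71 → best response Y.
Player 2 against W: payoffs 91, 87, 74, 89, 52 → best response C1.
Player 2 against X: payoffs 62, 65, 96, 24, 83 → best response C3.
Player 2 against Y: payoffs 33, 14, 86, 26, 51 → best response C3.
Player 2 against Z: payoffs 70, 35, 83, 67, 18 → best response C3.
Mutual best responses: (Y, C3).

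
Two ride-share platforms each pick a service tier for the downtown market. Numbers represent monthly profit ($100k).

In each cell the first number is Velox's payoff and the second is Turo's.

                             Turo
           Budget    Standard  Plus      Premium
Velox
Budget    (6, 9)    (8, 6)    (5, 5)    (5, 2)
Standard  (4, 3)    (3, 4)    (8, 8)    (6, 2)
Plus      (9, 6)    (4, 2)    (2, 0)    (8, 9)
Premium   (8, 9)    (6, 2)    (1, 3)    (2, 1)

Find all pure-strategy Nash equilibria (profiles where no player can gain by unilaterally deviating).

Pure-strategy Nash equilibria: (Standard, Plus); (Plus, Premium)

Check each profile: it is a Nash equilibrium iff no player can strictly gain by switching unilaterally.
(Budget, Budget): Velox can switch to Plus (6 → 9). Not NE.
(Budget, Standard): Turo can switch to Budget (6 → 9). Not NE.
(Budget, Plus): Velox can switch to Standard (5 → 8). Not NE.
(Budget, Premium): Velox can switch to Standard (5 → 6). Not NE.
(Standard, Budget): Velox can switch to Budget (4 → 6). Not NE.
(Standard, Standard): Velox can switch to Budget (3 → 8). Not NE.
(Standard, Plus): Velox gets 8, best alternative 5; Turo gets 8, best alternative 4. No profitable deviation — NE.
(Standard, Premium): Velox can switch to Plus (6 → 8). Not NE.
(Plus, Budget): Turo can switch to Premium (6 → 9). Not NE.
(Plus, Standard): Velox can switch to Budget (4 → 8). Not NE.
(Plus, Plus): Velox can switch to Budget (2 → 5). Not NE.
(Plus, Premium): Velox gets 8, best alternative 6; Turo gets 9, best alternative 6. No profitable deviation — NE.
(Premium, Budget): Velox can switch to Plus (8 → 9). Not NE.
(Premium, Standard): Velox can switch to Budget (6 → 8). Not NE.
(The remaining 2 profiles each have a profitable deviation by the same check.)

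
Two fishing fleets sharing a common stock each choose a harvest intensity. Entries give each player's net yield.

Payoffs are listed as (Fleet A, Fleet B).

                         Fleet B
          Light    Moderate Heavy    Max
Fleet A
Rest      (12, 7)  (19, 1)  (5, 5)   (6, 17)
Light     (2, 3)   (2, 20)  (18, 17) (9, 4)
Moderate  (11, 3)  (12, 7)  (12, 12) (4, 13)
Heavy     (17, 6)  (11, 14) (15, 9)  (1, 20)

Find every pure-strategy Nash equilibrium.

(Rest, Light): Fleet A can switch to Heavy (12 → 17). Not NE.
(Rest, Moderate): Fleet B can switch to Light (1 → 7). Not NE.
(Rest, Heavy): Fleet A can switch to Light (5 → 18). Not NE.
(Rest, Max): Fleet A can switch to Light (6 → 9). Not NE.
(Light, Light): Fleet A can switch to Rest (2 → 12). Not NE.
(Light, Moderate): Fleet A can switch to Rest (2 → 19). Not NE.
(Light, Heavy): Fleet B can switch to Moderate (17 → 20). Not NE.
(Light, Max): Fleet B can switch to Moderate (4 → 20). Not NE.
(Moderate, Light): Fleet A can switch to Rest (11 → 12). Not NE.
(Moderate, Moderate): Fleet A can switch to Rest (12 → 19). Not NE.
(The remaining 6 profiles each have a profitable deviation by the same check.)

No pure-strategy Nash equilibrium.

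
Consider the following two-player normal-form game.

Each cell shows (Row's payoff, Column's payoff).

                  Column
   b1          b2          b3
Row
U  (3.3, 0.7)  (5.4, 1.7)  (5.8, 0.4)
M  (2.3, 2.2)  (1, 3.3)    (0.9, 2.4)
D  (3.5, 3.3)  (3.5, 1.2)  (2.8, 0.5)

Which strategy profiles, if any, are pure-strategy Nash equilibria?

(U, b2), (D, b1)

Mark each player's best response to every combination of opponents' strategies; a profile where every player is best-responding is a pure Nash equilibrium.
Row against b1: payoffs 3.3, 2.3, 3.5 → best response D.
Row against b2: payoffs 5.4, 1, 3.5 → best response U.
Row against b3: payoffs 5.8, 0.9, 2.8 → best response U.
Column against U: payoffs 0.7, 1.7, 0.4 → best response b2.
Column against M: payoffs 2.2, 3.3, 2.4 → best response b2.
Column against D: payoffs 3.3, 1.2, 0.5 → best response b1.
Mutual best responses: (U, b2); (D, b1).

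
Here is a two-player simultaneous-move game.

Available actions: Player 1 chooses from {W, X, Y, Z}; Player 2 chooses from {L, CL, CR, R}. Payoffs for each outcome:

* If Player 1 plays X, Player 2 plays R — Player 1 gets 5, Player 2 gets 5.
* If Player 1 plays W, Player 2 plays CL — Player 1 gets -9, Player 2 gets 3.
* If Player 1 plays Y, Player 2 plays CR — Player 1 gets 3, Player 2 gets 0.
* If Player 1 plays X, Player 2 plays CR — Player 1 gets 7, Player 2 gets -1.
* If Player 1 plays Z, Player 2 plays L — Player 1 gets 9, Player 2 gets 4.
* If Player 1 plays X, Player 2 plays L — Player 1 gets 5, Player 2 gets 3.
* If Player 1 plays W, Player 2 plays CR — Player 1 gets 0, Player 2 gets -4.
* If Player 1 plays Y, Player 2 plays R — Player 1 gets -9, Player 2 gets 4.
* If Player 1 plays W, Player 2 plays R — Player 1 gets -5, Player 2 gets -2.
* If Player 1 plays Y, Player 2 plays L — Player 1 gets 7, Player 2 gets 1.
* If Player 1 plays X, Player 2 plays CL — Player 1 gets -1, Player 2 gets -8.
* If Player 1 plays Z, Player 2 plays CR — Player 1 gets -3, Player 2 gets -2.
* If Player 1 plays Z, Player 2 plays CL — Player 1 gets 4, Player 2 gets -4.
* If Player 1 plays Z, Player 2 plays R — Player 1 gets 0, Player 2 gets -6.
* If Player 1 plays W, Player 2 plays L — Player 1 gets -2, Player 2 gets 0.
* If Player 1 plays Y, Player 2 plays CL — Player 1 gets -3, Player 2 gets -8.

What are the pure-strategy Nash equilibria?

The pure Nash equilibria are (X, R); (Z, L).

(W, L): Player 1 can switch to X (-2 → 5). Not NE.
(W, CL): Player 1 can switch to X (-9 → -1). Not NE.
(W, CR): Player 1 can switch to X (0 → 7). Not NE.
(W, R): Player 1 can switch to X (-5 → 5). Not NE.
(X, L): Player 1 can switch to Y (5 → 7). Not NE.
(X, CL): Player 1 can switch to Z (-1 → 4). Not NE.
(X, CR): Player 2 can switch to L (-1 → 3). Not NE.
(X, R): Player 1 gets 5, best alternative 0; Player 2 gets 5, best alternative 3. No profitable deviation — NE.
(Y, L): Player 1 can switch to Z (7 → 9). Not NE.
(Y, CL): Player 1 can switch to X (-3 → -1). Not NE.
(Y, CR): Player 1 can switch to X (3 → 7). Not NE.
(Y, R): Player 1 can switch to W (-9 → -5). Not NE.
(Z, L): Player 1 gets 9, best alternative 7; Player 2 gets 4, best alternative -2. No profitable deviation — NE.
(Z, CL): Player 2 can switch to L (-4 → 4). Not NE.
(The remaining 2 profiles each have a profitable deviation by the same check.)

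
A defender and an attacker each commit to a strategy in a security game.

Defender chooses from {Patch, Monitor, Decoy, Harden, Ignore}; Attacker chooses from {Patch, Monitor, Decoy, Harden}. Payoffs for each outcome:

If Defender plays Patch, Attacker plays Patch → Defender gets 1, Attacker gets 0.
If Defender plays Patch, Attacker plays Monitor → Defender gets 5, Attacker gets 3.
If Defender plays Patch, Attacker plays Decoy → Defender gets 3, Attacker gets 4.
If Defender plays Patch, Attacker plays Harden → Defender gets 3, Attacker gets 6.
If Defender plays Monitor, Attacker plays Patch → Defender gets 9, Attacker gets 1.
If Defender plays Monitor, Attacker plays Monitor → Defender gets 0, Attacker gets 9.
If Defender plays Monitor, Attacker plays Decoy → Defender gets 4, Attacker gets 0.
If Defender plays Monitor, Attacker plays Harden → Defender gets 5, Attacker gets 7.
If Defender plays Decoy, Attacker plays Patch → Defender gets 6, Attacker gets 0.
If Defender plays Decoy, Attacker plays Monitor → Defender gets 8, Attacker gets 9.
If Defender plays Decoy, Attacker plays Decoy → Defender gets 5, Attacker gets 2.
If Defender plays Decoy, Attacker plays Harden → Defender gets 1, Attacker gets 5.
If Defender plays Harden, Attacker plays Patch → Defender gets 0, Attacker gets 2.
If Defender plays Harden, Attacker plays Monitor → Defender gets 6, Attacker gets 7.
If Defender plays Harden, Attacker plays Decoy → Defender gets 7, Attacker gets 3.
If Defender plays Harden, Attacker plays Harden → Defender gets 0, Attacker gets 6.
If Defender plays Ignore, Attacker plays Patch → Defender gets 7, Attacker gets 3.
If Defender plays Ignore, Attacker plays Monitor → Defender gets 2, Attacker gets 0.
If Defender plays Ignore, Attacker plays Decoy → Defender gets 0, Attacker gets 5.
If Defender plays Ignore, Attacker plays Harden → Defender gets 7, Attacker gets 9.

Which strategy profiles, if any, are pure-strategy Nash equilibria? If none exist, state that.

Defender against Patch: payoffs 1, 9, 6, 0, 7 → best response Monitor.
Defender against Monitor: payoffs 5, 0, 8, 6, 2 → best response Decoy.
Defender against Decoy: payoffs 3, 4, 5, 7, 0 → best response Harden.
Defender against Harden: payoffs 3, 5, 1, 0, 7 → best response Ignore.
Attacker against Patch: payoffs 0, 3, 4, 6 → best response Harden.
Attacker against Monitor: payoffs 1, 9, 0, 7 → best response Monitor.
Attacker against Decoy: payoffs 0, 9, 2, 5 → best response Monitor.
Attacker against Harden: payoffs 2, 7, 3, 6 → best response Monitor.
Attacker against Ignore: payoffs 3, 0, 5, 9 → best response Harden.
Mutual best responses: (Decoy, Monitor); (Ignore, Harden).

The pure Nash equilibria are (Decoy, Monitor); (Ignore, Harden).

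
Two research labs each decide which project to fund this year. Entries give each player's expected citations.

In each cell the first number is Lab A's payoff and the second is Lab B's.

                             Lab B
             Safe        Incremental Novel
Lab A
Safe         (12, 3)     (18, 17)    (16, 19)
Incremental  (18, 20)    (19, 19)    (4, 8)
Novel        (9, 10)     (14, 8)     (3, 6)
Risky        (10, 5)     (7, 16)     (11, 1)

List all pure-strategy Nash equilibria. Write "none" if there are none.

(Safe, Novel); (Incremental, Safe)

Lab A against Safe: payoffs 12, 18, 9, 10 → best response Incremental.
Lab A against Incremental: payoffs 18, 19, 14, 7 → best response Incremental.
Lab A against Novel: payoffs 16, 4, 3, 11 → best response Safe.
Lab B against Safe: payoffs 3, 17, 19 → best response Novel.
Lab B against Incremental: payoffs 20, 19, 8 → best response Safe.
Lab B against Novel: payoffs 10, 8, 6 → best response Safe.
Lab B against Risky: payoffs 5, 16, 1 → best response Incremental.
Mutual best responses: (Safe, Novel); (Incremental, Safe).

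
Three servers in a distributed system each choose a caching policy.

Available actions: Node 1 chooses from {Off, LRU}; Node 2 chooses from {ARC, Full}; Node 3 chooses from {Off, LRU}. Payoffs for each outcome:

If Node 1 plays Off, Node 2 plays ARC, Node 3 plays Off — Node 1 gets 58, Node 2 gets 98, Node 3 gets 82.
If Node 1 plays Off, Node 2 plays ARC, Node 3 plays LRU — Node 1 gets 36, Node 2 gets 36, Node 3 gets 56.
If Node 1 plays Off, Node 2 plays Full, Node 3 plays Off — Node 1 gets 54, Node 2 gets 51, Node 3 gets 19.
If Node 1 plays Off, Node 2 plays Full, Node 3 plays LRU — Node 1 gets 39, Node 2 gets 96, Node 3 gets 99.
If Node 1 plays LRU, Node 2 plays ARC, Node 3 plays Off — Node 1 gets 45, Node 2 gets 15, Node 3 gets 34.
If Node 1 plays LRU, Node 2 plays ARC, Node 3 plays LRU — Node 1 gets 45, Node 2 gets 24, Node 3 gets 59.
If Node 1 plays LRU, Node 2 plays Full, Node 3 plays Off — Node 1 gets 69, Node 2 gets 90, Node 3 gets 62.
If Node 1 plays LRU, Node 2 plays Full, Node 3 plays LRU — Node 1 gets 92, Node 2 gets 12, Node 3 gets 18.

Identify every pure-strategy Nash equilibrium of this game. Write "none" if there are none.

Mark each player's best response to every combination of opponents' strategies; a profile where every player is best-responding is a pure Nash equilibrium.
Node 1 against (ARC, Off): payoffs 58, 45 → best response Off.
Node 1 against (ARC, LRU): payoffs 36, 45 → best response LRU.
Node 1 against (Full, Off): payoffs 54, 69 → best response LRU.
Node 1 against (Full, LRU): payoffs 39, 92 → best response LRU.
Node 2 against (Off, Off): payoffs 98, 51 → best response ARC.
Node 2 against (Off, LRU): payoffs 36, 96 → best response Full.
Node 2 against (LRU, Off): payoffs 15, 90 → best response Full.
Node 2 against (LRU, LRU): payoffs 24, 12 → best response ARC.
Node 3 against (Off, ARC): payoffs 82, 56 → best response Off.
Node 3 against (Off, Full): payoffs 19, 99 → best response LRU.
Node 3 against (LRU, ARC): payoffs 34, 59 → best response LRU.
Node 3 against (LRU, Full): payoffs 62, 18 → best response Off.
Mutual best responses: (Off, ARC, Off); (LRU, ARC, LRU); (LRU, Full, Off).

Pure-strategy Nash equilibria: (Off, ARC, Off), (LRU, ARC, LRU), (LRU, Full, Off)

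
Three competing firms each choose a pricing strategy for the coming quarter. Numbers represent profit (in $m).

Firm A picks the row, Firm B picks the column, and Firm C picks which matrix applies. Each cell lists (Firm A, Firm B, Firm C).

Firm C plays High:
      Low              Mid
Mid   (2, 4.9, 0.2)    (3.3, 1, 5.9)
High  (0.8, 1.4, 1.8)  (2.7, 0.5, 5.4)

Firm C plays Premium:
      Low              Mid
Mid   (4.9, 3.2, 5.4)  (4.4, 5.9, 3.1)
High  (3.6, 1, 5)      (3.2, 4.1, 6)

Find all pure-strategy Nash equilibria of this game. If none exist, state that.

No pure-strategy Nash equilibrium.

Firm A against (Low, High): payoffs 2, 0.8 → best response Mid.
Firm A against (Low, Premium): payoffs 4.9, 3.6 → best response Mid.
Firm A against (Mid, High): payoffs 3.3, 2.7 → best response Mid.
Firm A against (Mid, Premium): payoffs 4.4, 3.2 → best response Mid.
Firm B against (Mid, High): payoffs 4.9, 1 → best response Low.
Firm B against (Mid, Premium): payoffs 3.2, 5.9 → best response Mid.
Firm B against (High, High): payoffs 1.4, 0.5 → best response Low.
Firm B against (High, Premium): payoffs 1, 4.1 → best response Mid.
Firm C against (Mid, Low): payoffs 0.2, 5.4 → best response Premium.
Firm C against (Mid, Mid): payoffs 5.9, 3.1 → best response High.
Firm C against (High, Low): payoffs 1.8, 5 → best response Premium.
Firm C against (High, Mid): payoffs 5.4, 6 → best response Premium.
No profile is a mutual best response for all players.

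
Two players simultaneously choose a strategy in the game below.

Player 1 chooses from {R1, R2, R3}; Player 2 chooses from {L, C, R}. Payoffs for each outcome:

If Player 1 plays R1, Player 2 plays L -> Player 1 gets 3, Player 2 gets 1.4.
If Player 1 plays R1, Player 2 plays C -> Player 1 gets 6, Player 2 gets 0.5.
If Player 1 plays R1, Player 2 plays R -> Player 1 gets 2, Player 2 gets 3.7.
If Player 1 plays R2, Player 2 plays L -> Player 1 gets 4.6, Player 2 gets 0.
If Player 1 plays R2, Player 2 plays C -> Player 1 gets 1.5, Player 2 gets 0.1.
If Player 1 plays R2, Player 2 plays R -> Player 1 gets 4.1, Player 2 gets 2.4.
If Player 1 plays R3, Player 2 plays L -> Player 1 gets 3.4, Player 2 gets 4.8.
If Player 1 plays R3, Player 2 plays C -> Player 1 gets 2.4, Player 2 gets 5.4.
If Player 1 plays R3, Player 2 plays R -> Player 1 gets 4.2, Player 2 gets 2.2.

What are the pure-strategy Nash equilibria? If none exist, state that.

Player 1 against L: payoffs 3, 4.6, 3.4 → best response R2.
Player 1 against C: payoffs 6, 1.5, 2.4 → best response R1.
Player 1 against R: payoffs 2, 4.1, 4.2 → best response R3.
Player 2 against R1: payoffs 1.4, 0.5, 3.7 → best response R.
Player 2 against R2: payoffs 0, 0.1, 2.4 → best response R.
Player 2 against R3: payoffs 4.8, 5.4, 2.2 → best response C.
No profile is a mutual best response for all players.

none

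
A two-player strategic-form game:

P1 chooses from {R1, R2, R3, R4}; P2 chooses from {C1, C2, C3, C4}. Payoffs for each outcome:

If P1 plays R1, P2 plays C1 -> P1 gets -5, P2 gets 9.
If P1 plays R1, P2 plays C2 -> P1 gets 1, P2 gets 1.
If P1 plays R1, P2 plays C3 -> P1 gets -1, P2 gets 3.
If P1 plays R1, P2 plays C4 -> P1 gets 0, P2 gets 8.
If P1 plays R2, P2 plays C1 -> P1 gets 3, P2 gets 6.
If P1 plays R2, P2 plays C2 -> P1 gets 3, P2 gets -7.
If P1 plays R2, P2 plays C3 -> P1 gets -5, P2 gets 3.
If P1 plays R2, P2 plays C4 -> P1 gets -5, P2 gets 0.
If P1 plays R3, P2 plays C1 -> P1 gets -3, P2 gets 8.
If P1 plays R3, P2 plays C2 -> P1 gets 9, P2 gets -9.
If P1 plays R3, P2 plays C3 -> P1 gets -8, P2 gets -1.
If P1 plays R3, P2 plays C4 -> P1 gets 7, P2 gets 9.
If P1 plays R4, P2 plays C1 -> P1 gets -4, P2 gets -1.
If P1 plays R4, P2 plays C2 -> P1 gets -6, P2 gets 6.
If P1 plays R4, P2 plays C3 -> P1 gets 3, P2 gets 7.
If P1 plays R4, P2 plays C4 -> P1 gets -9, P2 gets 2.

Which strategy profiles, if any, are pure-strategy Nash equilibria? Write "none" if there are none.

For each strategy profile, look for a profitable unilateral deviation.
(R1, C1): P1 can switch to R2 (-5 → 3). Not NE.
(R1, C2): P1 can switch to R2 (1 → 3). Not NE.
(R1, C3): P1 can switch to R4 (-1 → 3). Not NE.
(R1, C4): P1 can switch to R3 (0 → 7). Not NE.
(R2, C1): P1 gets 3, best alternative -3; P2 gets 6, best alternative 3. No profitable deviation — NE.
(R2, C2): P1 can switch to R3 (3 → 9). Not NE.
(R2, C3): P1 can switch to R1 (-5 → -1). Not NE.
(R2, C4): P1 can switch to R1 (-5 → 0). Not NE.
(R3, C1): P1 can switch to R2 (-3 → 3). Not NE.
(R3, C2): P2 can switch to C1 (-9 → 8). Not NE.
(R3, C3): P1 can switch to R1 (-8 → -1). Not NE.
(R3, C4): P1 gets 7, best alternative 0; P2 gets 9, best alternative 8. No profitable deviation — NE.
(R4, C3): P1 gets 3, best alternative -1; P2 gets 7, best alternative 6. No profitable deviation — NE.
(The remaining 3 profiles each have a profitable deviation by the same check.)

The pure Nash equilibria are (R2, C1) and (R3, C4) and (R4, C3).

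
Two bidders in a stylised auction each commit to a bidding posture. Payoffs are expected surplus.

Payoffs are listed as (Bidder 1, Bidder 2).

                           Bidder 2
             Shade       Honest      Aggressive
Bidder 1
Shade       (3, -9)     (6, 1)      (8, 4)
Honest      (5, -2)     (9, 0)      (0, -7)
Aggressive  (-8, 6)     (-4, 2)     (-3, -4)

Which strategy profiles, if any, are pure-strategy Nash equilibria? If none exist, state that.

(Shade, Aggressive), (Honest, Honest)

For each strategy profile, look for a profitable unilateral deviation.
(Shade, Shade): Bidder 1 can switch to Honest (3 → 5). Not NE.
(Shade, Honest): Bidder 1 can switch to Honest (6 → 9). Not NE.
(Shade, Aggressive): Bidder 1 gets 8, best alternative 0; Bidder 2 gets 4, best alternative 1. No profitable deviation — NE.
(Honest, Shade): Bidder 2 can switch to Honest (-2 → 0). Not NE.
(Honest, Honest): Bidder 1 gets 9, best alternative 6; Bidder 2 gets 0, best alternative -2. No profitable deviation — NE.
(Honest, Aggressive): Bidder 1 can switch to Shade (0 → 8). Not NE.
(Aggressive, Shade): Bidder 1 can switch to Shade (-8 → 3). Not NE.
(Aggressive, Honest): Bidder 1 can switch to Shade (-4 → 6). Not NE.
(Aggressive, Aggressive): Bidder 1 can switch to Shade (-3 → 8). Not NE.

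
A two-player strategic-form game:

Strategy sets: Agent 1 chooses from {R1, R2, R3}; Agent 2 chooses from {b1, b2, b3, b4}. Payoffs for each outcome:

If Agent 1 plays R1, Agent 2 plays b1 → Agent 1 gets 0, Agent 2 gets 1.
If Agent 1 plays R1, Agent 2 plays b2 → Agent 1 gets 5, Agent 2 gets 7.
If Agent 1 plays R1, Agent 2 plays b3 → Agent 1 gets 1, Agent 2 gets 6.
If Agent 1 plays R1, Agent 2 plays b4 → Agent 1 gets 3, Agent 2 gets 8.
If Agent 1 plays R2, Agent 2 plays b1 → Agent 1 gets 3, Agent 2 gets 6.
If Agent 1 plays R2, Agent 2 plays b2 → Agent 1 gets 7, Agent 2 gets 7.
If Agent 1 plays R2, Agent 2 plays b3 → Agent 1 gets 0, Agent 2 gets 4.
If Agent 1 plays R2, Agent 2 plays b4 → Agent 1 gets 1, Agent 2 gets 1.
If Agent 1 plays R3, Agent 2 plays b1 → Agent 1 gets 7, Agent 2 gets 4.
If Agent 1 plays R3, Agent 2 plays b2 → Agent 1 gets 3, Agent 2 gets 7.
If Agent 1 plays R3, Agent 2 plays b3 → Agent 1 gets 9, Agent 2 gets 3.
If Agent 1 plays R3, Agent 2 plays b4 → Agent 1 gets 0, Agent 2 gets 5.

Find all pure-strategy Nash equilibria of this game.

Mark each player's best response to every combination of opponents' strategies; a profile where every player is best-responding is a pure Nash equilibrium.
Agent 1 against b1: payoffs 0, 3, 7 → best response R3.
Agent 1 against b2: payoffs 5, 7, 3 → best response R2.
Agent 1 against b3: payoffs 1, 0, 9 → best response R3.
Agent 1 against b4: payoffs 3, 1, 0 → best response R1.
Agent 2 against R1: payoffs 1, 7, 6, 8 → best response b4.
Agent 2 against R2: payoffs 6, 7, 4, 1 → best response b2.
Agent 2 against R3: payoffs 4, 7, 3, 5 → best response b2.
Mutual best responses: (R1, b4); (R2, b2).

(R1, b4); (R2, b2)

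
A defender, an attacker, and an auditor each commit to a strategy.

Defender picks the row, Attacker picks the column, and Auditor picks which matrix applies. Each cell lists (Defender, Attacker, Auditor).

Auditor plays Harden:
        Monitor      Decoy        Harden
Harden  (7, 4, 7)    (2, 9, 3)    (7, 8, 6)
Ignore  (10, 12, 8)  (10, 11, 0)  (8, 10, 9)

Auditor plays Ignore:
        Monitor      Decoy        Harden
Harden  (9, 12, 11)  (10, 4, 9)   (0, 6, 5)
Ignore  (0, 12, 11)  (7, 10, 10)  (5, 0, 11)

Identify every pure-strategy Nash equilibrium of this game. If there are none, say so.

(Harden, Monitor, Harden): Defender can switch to Ignore (7 → 10). Not NE.
(Harden, Monitor, Ignore): Defender gets 9, best alternative 0; Attacker gets 12, best alternative 6; Auditor gets 11, best alternative 7. No profitable deviation — NE.
(Harden, Decoy, Harden): Defender can switch to Ignore (2 → 10). Not NE.
(Harden, Decoy, Ignore): Attacker can switch to Monitor (4 → 12). Not NE.
(Harden, Harden, Harden): Defender can switch to Ignore (7 → 8). Not NE.
(Harden, Harden, Ignore): Defender can switch to Ignore (0 → 5). Not NE.
(Ignore, Monitor, Harden): Auditor can switch to Ignore (8 → 11). Not NE.
(Ignore, Monitor, Ignore): Defender can switch to Harden (0 → 9). Not NE.
(Ignore, Decoy, Harden): Attacker can switch to Monitor (11 → 12). Not NE.
(Ignore, Decoy, Ignore): Defender can switch to Harden (7 → 10). Not NE.
(Ignore, Harden, Harden): Attacker can switch to Monitor (10 → 12). Not NE.
(Ignore, Harden, Ignore): Attacker can switch to Monitor (0 → 12). Not NE.

(Harden, Monitor, Ignore)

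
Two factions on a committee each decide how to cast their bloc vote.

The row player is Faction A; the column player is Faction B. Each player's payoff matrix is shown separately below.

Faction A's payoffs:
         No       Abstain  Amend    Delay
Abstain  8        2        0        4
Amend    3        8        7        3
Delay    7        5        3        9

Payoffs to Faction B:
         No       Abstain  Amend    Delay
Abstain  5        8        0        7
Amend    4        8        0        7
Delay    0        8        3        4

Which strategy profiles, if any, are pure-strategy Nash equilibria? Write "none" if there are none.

Faction A against No: payoffs 8, 3, 7 → best response Abstain.
Faction A against Abstain: payoffs 2, 8, 5 → best response Amend.
Faction A against Amend: payoffs 0, 7, 3 → best response Amend.
Faction A against Delay: payoffs 4, 3, 9 → best response Delay.
Faction B against Abstain: payoffs 5, 8, 0, 7 → best response Abstain.
Faction B against Amend: payoffs 4, 8, 0, 7 → best response Abstain.
Faction B against Delay: payoffs 0, 8, 3, 4 → best response Abstain.
Mutual best responses: (Amend, Abstain).

Pure NE: (Amend, Abstain)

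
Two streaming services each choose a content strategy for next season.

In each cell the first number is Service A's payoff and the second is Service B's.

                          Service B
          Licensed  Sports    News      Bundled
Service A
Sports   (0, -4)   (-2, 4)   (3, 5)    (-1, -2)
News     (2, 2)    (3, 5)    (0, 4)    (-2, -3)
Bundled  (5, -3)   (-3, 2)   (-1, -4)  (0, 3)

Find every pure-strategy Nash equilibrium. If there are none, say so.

(Sports, Licensed): Service A can switch to News (0 → 2). Not NE.
(Sports, Sports): Service A can switch to News (-2 → 3). Not NE.
(Sports, News): Service A gets 3, best alternative 0; Service B gets 5, best alternative 4. No profitable deviation — NE.
(Sports, Bundled): Service A can switch to Bundled (-1 → 0). Not NE.
(News, Licensed): Service A can switch to Bundled (2 → 5). Not NE.
(News, Sports): Service A gets 3, best alternative -2; Service B gets 5, best alternative 4. No profitable deviation — NE.
(News, News): Service A can switch to Sports (0 → 3). Not NE.
(News, Bundled): Service A can switch to Sports (-2 → -1). Not NE.
(Bundled, Licensed): Service B can switch to Sports (-3 → 2). Not NE.
(Bundled, Sports): Service A can switch to Sports (-3 → -2). Not NE.
(Bundled, Bundled): Service A gets 0, best alternative -1; Service B gets 3, best alternative 2. No profitable deviation — NE.
(The remaining 1 profile has a profitable deviation by the same check.)

(Sports, News), (News, Sports), (Bundled, Bundled)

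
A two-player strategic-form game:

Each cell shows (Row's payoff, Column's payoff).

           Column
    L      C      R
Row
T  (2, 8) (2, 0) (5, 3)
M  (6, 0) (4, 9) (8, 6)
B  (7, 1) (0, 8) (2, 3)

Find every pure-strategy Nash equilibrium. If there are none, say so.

(M, C)

(T, L): Row can switch to M (2 → 6). Not NE.
(T, C): Row can switch to M (2 → 4). Not NE.
(T, R): Row can switch to M (5 → 8). Not NE.
(M, L): Row can switch to B (6 → 7). Not NE.
(M, C): Row gets 4, best alternative 2; Column gets 9, best alternative 6. No profitable deviation — NE.
(M, R): Column can switch to C (6 → 9). Not NE.
(B, L): Column can switch to C (1 → 8). Not NE.
(B, C): Row can switch to T (0 → 2). Not NE.
(B, R): Row can switch to T (2 → 5). Not NE.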